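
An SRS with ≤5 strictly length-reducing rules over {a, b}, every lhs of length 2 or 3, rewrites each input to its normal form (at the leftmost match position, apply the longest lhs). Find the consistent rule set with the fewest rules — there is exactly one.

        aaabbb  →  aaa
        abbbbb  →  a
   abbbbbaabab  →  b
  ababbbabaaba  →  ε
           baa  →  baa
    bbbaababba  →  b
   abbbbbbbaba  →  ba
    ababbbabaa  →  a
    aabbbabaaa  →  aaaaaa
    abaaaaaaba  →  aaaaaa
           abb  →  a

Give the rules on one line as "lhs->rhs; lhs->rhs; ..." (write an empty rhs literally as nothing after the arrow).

  | aaabbb => aaabb => aaab => aaa
  | abbbbb => abbbb => abbb => abb => ab => a
  | abbbbbaabab => abbbbaabab => abbbaabab => abbaabab => abaabab => abab => b
  | ababbbabaaba => bbbabaaba => bbaaba => aba => ε

aab->aa; ab->a; aba->; bba->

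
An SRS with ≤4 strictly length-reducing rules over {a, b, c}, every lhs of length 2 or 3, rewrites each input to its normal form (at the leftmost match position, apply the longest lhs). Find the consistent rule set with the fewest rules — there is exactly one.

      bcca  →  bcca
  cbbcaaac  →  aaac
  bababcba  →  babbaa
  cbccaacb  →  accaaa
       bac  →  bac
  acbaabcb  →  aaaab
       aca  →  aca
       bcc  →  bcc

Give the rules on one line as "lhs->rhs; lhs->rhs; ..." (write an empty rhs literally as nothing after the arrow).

aba->ab; bca->; cb->a

  | bcca
  | cbbcaaac => abcaaac => aaac
  | bababcba => babbcba => babbaa
  | cbccaacb => accaacb => accaaa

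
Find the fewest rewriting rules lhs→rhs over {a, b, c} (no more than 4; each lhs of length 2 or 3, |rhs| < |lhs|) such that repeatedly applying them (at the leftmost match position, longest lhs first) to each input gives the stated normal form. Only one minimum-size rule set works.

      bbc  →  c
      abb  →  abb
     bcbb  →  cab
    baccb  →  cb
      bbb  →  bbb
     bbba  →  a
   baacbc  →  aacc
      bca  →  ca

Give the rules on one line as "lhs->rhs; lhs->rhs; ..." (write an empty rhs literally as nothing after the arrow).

  | bbc => bc => c
  | abb
  | bcbb => cab
  | baccb => cb

ba->a; bac->; bc->c; bcb->ca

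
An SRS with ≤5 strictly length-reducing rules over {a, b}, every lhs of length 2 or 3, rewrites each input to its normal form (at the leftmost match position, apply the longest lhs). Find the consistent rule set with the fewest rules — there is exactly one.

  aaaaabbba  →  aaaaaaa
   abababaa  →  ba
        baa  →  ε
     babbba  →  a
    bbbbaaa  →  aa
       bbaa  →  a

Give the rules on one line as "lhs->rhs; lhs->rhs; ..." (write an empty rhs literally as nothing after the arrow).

  | aaaaabbba => aaaaaaa
  | abababaa => babaa => ba
  | baa => ε
  | babbba => baaa => a

aba->; baa->; bba->; bbb->a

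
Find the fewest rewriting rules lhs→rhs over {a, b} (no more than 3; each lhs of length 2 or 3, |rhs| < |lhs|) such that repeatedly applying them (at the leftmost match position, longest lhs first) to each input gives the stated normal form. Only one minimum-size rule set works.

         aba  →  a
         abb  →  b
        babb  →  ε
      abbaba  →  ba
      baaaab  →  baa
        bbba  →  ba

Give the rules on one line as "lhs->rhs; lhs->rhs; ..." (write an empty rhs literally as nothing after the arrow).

  | aba => a
  | abb => b
  | babb => bb => ε
  | abbaba => baba => ba

aab->; ab->; bb->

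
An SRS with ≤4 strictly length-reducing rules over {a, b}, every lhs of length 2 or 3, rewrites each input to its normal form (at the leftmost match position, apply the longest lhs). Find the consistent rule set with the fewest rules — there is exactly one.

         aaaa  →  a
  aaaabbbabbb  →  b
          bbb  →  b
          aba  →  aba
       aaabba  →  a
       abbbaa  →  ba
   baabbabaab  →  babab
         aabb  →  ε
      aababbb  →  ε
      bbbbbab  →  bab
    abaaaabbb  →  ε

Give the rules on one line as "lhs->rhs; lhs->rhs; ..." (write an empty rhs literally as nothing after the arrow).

  | aaaa => aaa => aa => a
  | aaaabbbabbb => aaabbbabbb => aabbbabbb => abbbabbb => babbb => bb => b
  | bbb => bb => b
  | aba

aa->a; abb->; bb->b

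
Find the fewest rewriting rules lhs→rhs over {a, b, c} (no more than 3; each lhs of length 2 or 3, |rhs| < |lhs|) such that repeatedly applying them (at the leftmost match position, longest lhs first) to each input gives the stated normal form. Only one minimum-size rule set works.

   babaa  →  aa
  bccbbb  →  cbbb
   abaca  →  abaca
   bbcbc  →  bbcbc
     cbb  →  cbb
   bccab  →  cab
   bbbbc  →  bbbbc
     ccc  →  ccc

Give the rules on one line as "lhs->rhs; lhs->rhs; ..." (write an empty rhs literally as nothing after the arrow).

  | babaa => aa
  | bccbbb => cbbb
  | abaca
  | bbcbc

bab->; bcc->c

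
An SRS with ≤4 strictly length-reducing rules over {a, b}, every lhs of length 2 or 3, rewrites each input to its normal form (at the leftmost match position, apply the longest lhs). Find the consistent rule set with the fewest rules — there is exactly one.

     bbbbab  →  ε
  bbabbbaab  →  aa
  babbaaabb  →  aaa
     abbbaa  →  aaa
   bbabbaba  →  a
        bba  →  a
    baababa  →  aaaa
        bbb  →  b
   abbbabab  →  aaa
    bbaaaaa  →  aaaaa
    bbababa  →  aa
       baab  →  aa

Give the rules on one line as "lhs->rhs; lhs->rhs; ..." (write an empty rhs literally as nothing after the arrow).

  | bbbbab => bbbab => bbab => bab => ε
  | bbabbbaab => babbbaab => bbaab => baab => aab => aa
  | babbaaabb => baaabb => aaabb => aaab => aaa
  | abbbaa => abbaa => abaa => aaa

ab->a; ba->a; bab->; bb->b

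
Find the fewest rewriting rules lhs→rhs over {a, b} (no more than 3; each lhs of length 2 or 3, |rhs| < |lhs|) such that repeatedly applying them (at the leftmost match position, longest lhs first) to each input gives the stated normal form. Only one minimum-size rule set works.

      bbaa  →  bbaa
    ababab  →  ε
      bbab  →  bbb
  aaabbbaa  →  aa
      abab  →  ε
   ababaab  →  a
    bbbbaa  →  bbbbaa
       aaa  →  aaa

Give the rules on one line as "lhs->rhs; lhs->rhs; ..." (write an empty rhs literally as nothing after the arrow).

ab->; bab->bb

  | bbaa
  | ababab => abab => ab => ε
  | bbab => bbb
  | aaabbbaa => aabbaa => abaa => aa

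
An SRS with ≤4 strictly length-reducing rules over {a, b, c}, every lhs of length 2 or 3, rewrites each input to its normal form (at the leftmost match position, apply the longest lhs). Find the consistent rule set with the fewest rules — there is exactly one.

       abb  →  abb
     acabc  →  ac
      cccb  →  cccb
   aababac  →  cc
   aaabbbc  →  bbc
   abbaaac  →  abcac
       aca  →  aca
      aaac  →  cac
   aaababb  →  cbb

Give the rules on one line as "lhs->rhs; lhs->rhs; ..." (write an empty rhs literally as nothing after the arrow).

  | abb
  | acabc => abac => ac
  | cccb
  | aababac => cbabac => cbac => cc

aa->c; ba->; baa->c; cab->ba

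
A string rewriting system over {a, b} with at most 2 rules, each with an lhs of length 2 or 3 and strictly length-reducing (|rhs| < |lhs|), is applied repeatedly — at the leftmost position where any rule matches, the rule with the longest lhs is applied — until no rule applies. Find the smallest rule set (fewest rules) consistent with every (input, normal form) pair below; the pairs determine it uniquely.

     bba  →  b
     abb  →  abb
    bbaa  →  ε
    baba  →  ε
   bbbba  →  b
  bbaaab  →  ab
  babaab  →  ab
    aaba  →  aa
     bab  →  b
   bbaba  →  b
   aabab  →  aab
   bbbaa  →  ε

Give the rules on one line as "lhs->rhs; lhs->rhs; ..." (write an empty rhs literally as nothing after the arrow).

ba->; bbb->bb

  | bba => b
  | abb
  | bbaa => ba => ε
  | baba => ba => ε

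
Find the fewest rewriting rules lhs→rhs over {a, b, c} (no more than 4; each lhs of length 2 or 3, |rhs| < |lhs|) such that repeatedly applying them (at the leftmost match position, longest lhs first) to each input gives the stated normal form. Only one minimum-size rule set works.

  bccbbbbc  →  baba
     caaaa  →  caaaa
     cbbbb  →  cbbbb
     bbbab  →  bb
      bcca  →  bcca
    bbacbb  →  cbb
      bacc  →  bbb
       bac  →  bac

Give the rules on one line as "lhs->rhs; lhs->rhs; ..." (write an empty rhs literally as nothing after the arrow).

acc->bb; bba->; bbc->a; ccb->a

  | bccbbbbc => babbbc => baba
  | caaaa
  | cbbbb
  | bbbab => bb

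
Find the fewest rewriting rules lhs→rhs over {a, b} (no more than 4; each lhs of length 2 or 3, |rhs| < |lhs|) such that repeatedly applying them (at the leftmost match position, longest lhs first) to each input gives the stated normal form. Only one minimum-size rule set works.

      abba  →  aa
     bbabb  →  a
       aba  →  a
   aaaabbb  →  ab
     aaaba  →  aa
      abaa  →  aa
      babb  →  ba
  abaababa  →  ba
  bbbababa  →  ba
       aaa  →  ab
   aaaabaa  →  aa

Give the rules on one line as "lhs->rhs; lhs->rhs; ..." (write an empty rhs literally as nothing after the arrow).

aaa->ab; aab->b; aba->a; bb->

  | abba => aa
  | bbabb => abb => a
  | aba => a
  | aaaabbb => ababbb => abbb => ab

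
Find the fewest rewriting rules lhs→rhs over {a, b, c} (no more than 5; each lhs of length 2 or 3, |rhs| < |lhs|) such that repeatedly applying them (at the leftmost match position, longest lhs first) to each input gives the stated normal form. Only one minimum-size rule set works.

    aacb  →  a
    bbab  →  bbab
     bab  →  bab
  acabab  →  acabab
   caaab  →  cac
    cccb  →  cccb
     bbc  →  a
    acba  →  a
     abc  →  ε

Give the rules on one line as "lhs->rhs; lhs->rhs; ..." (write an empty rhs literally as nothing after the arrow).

aab->c; abc->; acb->; bbc->a

  | aacb => a
  | bbab
  | bab
  | acabab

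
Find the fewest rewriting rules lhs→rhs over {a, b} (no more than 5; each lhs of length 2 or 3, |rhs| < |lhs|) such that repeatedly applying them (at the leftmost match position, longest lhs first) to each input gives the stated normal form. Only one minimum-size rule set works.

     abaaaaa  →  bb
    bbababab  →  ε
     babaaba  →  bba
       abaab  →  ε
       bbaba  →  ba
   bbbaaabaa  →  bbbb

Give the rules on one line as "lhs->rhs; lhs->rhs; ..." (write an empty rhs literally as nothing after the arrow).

  | abaaaaa => aaaa => baa => bb
  | bbababab => babab => ab => ε
  | babaaba => aaba => bba
  | abaab => ab => ε

aa->b; ab->; aba->; bab->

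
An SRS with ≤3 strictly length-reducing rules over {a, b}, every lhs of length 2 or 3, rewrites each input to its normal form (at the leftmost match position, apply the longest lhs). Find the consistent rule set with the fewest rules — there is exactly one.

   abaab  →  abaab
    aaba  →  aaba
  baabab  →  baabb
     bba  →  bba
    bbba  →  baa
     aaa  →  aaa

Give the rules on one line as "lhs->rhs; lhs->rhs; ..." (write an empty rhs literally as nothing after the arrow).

bab->bb; bbb->ba

  | abaab
  | aaba
  | baabab => baabb
  | bba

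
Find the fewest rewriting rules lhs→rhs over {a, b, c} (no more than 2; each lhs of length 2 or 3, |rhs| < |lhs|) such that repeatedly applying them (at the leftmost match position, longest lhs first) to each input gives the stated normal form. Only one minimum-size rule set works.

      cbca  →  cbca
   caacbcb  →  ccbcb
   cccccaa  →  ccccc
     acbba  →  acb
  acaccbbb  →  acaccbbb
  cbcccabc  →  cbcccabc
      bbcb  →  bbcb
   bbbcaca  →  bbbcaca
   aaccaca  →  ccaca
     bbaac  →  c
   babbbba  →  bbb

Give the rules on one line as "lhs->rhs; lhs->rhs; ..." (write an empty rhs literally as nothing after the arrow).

aa->; ba->

  | cbca
  | caacbcb => ccbcb
  | cccccaa => ccccc
  | acbba => acb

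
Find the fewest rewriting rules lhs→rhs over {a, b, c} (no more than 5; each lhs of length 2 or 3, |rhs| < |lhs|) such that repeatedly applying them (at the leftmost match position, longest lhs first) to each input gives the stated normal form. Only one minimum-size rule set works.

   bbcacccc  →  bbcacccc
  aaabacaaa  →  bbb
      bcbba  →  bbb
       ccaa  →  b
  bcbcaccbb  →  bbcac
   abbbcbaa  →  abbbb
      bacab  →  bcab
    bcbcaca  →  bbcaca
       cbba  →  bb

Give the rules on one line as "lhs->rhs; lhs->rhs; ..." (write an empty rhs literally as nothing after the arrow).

aa->b; acb->ac; ba->b; cb->b

  | bbcacccc
  | aaabacaaa => babacaaa => bbacaaa => bbcaaa => bbcba => bbba => bbb
  | bcbba => bbba => bbb
  | ccaa => ccb => cb => b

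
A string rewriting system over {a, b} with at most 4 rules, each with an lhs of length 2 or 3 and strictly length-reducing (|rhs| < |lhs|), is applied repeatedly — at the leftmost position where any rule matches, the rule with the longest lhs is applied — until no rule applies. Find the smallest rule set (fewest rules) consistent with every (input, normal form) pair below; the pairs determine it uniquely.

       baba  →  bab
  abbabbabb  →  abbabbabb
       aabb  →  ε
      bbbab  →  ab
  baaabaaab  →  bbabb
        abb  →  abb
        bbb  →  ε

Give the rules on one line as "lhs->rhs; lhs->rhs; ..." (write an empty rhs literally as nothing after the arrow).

  | baba => bab
  | abbabbabb
  | aabb => bbb => ε
  | bbbab => ab

aa->b; aba->ab; bbb->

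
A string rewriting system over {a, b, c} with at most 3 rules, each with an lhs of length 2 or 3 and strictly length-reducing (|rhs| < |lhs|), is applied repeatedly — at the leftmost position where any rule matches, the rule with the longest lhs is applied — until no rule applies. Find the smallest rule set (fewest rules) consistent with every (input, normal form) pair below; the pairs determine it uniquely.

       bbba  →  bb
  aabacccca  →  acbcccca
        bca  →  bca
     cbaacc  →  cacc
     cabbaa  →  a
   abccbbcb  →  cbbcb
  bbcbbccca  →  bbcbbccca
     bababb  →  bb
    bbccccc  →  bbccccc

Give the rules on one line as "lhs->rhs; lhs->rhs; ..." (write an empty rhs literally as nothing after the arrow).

aba->cb; ba->; ccb->a

  | bbba => bb
  | aabacccca => acbcccca
  | bca
  | cbaacc => cacc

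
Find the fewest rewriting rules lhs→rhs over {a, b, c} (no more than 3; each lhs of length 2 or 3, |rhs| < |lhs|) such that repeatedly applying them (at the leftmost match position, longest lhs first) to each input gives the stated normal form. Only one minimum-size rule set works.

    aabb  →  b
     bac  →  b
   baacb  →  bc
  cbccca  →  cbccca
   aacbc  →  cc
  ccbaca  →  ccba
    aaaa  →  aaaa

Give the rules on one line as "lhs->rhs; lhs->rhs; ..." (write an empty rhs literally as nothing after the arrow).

ab->c; ac->

  | aabb => acb => b
  | bac => b
  | baacb => bab => bc
  | cbccca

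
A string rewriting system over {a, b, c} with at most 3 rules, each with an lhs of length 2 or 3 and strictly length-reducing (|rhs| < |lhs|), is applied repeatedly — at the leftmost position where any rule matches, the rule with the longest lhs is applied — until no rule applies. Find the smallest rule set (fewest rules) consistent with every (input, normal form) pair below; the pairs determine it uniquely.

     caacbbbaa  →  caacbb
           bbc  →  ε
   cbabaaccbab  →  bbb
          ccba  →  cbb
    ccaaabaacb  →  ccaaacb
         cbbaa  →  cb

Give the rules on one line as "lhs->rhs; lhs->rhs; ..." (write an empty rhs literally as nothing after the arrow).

baa->; bbc->; cba->bb

  | caacbbbaa => caacbb
  | bbc => ε
  | cbabaaccbab => bbbaaccbab => bbccbab => cbab => bbb
  | ccba => cbb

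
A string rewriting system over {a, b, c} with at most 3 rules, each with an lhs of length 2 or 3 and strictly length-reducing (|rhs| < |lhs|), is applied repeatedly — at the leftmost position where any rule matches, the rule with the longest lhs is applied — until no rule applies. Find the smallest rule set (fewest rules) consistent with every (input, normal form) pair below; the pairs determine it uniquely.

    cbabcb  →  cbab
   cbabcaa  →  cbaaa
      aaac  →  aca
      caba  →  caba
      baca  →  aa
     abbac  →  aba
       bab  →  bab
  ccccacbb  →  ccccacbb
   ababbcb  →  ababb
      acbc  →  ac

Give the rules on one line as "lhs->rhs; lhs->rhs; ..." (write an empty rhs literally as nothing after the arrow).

aac->ca; bac->a; bc->

  | cbabcb => cbab
  | cbabcaa => cbaaa
  | aaac => aca
  | caba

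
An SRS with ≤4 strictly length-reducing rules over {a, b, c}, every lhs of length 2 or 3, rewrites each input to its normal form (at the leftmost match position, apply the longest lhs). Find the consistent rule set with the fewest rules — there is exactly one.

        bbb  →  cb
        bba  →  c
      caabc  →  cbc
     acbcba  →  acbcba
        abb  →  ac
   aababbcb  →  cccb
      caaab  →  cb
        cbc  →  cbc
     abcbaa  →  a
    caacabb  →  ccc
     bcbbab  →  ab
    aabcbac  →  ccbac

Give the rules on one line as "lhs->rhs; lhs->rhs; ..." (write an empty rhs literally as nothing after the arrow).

  | bbb => cb
  | bba => ca => c
  | caabc => cabc => cbc
  | acbcba

aa->b; bb->c; bcc->; ca->c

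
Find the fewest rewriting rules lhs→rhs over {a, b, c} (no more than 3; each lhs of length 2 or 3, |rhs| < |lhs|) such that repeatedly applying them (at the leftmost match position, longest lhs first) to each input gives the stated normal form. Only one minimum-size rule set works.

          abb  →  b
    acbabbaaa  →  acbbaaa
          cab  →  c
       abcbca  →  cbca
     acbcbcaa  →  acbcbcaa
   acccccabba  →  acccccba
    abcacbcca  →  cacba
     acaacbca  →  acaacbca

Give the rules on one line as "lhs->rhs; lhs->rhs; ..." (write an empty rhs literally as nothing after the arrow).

  | abb => b
  | acbabbaaa => acbbaaa
  | cab => c
  | abcbca => cbca

ab->; bcc->b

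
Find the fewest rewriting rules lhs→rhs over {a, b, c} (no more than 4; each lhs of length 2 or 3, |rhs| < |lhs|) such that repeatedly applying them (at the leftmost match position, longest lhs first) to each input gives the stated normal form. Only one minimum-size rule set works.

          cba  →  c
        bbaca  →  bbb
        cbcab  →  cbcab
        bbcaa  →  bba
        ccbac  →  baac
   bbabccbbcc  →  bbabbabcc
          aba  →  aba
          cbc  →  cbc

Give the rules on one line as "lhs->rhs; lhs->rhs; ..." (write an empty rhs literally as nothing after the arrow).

  | cba => c
  | bbaca => bbb
  | cbcab
  | bbcaa => bba

aca->b; caa->a; cba->c; ccb->ba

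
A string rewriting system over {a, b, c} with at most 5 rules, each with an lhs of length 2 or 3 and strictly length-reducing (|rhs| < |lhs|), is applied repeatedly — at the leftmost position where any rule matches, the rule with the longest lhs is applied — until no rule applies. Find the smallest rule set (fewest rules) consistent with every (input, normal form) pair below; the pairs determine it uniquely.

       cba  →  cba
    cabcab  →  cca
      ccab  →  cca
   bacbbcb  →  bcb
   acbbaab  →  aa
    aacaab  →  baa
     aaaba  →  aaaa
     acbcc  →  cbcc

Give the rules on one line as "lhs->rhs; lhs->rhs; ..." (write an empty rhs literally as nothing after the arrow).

  | cba
  | cabcab => cacab => ccab => cca
  | ccab => cca
  | bacbbcb => bcbbcb => bcb

aac->b; ab->a; ac->c; cbb->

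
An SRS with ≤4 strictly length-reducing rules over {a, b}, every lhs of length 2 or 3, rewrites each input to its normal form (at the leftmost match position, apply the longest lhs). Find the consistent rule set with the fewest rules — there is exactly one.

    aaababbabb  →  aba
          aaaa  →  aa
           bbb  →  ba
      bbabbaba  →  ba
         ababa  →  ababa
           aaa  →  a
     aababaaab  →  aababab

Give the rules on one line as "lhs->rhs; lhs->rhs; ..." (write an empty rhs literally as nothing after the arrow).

  | aaababbabb => ababbabb => ababb => aba
  | aaaa => aa
  | bbb => ba
  | bbabbaba => bbaba => ba

aaa->a; bb->; bba->; bbb->ba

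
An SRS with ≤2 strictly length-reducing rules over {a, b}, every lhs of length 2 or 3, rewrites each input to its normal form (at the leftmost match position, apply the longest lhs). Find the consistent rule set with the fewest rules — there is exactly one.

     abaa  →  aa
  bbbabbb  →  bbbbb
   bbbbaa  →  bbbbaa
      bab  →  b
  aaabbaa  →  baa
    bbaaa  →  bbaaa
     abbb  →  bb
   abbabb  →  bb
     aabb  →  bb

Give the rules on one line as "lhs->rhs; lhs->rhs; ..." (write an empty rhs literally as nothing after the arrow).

  | abaa => aa
  | bbbabbb => bbbbb
  | bbbbaa
  | bab => b

aab->b; ab->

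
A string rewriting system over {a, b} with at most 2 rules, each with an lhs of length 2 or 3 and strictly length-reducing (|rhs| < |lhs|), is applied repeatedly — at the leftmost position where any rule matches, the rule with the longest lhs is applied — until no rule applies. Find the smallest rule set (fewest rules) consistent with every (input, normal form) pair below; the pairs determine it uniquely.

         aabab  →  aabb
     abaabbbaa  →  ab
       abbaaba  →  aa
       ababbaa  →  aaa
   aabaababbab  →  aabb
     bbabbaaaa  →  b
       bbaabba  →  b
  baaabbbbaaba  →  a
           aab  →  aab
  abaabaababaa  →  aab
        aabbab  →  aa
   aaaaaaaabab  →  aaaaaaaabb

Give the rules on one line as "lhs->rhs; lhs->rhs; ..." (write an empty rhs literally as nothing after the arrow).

  | aabab => aabb
  | abaabbbaa => ababbbaa => abbbbaa => abaa => aba => ab
  | abbaaba => abbaba => abbba => aa
  | ababbaa => abbbaa => aaa

ba->b; bbb->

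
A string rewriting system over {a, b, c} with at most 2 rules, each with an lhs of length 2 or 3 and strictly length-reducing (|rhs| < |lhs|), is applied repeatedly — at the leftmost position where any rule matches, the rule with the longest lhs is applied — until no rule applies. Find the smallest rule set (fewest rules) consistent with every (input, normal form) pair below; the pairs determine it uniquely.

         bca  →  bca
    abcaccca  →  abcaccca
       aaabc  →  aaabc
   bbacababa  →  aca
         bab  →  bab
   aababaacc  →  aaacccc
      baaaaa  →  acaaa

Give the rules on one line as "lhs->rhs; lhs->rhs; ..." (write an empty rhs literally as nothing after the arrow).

baa->ac; cab->a

  | bca
  | abcaccca
  | aaabc
  | bbacababa => bbaaaba => bacaba => baaa => aca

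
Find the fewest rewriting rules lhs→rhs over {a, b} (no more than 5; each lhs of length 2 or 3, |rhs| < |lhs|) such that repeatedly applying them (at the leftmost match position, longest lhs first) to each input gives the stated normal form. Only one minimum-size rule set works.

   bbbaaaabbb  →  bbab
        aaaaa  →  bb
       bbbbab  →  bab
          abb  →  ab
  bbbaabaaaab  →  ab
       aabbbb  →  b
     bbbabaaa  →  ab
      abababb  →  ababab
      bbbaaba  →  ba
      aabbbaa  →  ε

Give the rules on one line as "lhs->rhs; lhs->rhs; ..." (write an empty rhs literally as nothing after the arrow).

  | bbbaaaabbb => aaaabbb => bbabbb => bbabb => bbab
  | aaaaa => bbaa => bb
  | bbbbab => bab
  | abb => ab

aa->; aaa->bb; abb->ab; bbb->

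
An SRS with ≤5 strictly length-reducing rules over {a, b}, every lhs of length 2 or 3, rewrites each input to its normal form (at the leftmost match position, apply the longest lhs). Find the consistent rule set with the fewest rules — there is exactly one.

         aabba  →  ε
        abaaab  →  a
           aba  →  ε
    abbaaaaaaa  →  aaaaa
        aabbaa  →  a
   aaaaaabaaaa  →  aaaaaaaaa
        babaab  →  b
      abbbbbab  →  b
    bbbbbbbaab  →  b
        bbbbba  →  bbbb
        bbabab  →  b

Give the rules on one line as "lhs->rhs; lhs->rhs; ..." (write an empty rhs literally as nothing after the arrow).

aab->a; ab->b; ba->; bab->ab

  | aabba => aba => ba => ε
  | abaaab => baaab => aab => a
  | aba => ba => ε
  | abbaaaaaaa => bbaaaaaaa => baaaaaa => aaaaa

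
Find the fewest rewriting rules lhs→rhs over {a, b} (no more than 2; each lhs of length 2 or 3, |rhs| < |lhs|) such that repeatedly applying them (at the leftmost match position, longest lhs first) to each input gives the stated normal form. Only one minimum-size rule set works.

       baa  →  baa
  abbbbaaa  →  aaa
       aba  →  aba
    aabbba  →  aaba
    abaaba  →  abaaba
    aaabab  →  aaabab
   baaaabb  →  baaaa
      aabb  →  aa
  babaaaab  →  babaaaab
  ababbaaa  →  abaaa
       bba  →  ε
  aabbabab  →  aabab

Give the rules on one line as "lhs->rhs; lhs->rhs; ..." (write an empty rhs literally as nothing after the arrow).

  | baa
  | abbbbaaa => abbaaa => aaa
  | aba
  | aabbba => aaba

bb->; bba->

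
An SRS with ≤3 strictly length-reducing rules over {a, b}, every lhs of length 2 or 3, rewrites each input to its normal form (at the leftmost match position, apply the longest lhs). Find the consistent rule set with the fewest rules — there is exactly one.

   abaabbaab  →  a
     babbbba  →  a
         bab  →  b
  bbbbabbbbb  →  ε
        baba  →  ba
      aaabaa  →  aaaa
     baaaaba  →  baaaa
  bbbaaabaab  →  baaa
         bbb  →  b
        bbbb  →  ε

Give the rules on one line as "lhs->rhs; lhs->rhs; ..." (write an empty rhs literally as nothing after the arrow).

  | abaabbaab => aabbaab => abaab => aab => a
  | babbbba => bbbba => bba => a
  | bab => b
  | bbbbabbbbb => bbabbbbb => abbbbb => bbbb => bb => ε

ab->; bb->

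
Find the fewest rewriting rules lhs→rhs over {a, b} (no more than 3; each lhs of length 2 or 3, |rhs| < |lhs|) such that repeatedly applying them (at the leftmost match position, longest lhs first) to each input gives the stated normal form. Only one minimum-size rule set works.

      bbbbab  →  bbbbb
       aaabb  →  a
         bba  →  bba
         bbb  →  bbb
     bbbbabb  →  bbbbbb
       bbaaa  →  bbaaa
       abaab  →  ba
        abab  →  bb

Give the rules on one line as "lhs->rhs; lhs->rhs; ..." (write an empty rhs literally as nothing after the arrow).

  | bbbbab => bbbbb
  | aaabb => aab => a
  | bba
  | bbb

aab->a; ab->b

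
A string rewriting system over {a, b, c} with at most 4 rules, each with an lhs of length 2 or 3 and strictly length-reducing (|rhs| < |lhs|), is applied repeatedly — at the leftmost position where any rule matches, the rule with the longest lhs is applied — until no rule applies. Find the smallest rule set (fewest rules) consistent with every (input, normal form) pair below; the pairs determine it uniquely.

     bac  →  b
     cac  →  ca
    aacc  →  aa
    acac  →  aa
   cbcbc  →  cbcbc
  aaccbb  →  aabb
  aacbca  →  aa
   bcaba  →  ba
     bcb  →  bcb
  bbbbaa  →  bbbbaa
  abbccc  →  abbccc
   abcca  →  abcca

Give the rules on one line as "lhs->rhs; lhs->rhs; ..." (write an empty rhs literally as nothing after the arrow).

ac->a; bac->b; bca->

  | bac => b
  | cac => ca
  | aacc => aac => aa
  | acac => aac => aa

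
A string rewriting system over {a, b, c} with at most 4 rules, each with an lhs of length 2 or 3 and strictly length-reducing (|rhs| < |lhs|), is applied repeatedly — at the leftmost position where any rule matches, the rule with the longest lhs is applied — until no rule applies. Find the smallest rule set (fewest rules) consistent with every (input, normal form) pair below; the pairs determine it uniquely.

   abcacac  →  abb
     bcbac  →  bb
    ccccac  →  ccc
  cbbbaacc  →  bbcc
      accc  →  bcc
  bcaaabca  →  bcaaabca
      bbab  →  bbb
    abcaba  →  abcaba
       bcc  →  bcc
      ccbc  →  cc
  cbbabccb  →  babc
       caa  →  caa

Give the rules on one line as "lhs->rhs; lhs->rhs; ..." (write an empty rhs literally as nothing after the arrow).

  | abcacac => abcbac => abac => abb
  | bcbac => bac => bb
  | ccccac => ccccb => ccc
  | cbbbaacc => bbaacc => bbacc => bbcc

ac->b; bba->bb; cb->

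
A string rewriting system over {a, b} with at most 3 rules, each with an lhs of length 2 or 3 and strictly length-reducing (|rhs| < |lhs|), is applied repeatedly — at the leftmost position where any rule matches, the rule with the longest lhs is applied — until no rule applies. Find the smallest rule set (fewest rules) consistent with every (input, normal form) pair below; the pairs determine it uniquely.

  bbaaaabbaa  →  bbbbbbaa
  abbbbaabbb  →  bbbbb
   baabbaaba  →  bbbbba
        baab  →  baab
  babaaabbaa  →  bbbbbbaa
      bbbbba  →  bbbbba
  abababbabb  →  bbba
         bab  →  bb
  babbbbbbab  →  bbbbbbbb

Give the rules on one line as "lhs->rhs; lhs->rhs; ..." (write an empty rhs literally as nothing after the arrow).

aaa->bb; abb->ba; bab->bb

  | bbaaaabbaa => bbbbabbaa => bbbbbbaa
  | abbbbaabbb => babbaabbb => bbbaabbb => bbbabab => bbbbab => bbbbb
  | baabbaaba => babaaaba => bbaaaba => bbbbba
  | baab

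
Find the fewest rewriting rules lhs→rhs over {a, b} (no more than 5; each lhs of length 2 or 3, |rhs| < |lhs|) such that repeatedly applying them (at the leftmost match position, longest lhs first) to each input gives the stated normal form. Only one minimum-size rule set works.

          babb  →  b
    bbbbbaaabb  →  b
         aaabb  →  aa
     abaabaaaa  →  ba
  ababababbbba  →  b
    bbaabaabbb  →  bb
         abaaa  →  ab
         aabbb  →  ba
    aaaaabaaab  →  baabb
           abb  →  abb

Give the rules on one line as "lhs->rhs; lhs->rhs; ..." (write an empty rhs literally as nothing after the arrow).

aaa->b; aba->ab; bab->; bbb->aa

  | babb => b
  | bbbbbaaabb => aabbaaabb => aabbbbb => aaaabb => babb => b
  | aaabb => bbb => aa
  | abaabaaaa => ababaaaa => abbaaaa => abbba => aaaa => ba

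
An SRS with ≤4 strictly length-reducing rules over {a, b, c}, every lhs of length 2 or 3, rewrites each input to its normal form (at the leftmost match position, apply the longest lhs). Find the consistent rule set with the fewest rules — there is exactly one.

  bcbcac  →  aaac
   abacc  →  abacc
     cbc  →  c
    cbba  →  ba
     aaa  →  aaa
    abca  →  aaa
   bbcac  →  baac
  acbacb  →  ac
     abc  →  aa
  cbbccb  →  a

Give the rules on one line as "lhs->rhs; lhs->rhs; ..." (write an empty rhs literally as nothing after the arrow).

  | bcbcac => abcac => aaac
  | abacc
  | cbc => c
  | cbba => ba

bc->a; cb->; cba->c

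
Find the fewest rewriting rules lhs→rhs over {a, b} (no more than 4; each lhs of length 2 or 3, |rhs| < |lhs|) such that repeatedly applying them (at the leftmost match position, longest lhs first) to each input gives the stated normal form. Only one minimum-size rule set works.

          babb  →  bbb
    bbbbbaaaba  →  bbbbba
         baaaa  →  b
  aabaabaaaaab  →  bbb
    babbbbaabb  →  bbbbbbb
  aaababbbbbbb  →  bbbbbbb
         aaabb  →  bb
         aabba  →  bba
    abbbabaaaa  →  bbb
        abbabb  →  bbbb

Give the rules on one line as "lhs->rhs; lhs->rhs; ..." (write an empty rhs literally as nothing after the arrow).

aa->; ab->b; aba->a

  | babb => bbb
  | bbbbbaaaba => bbbbbaba => bbbbba
  | baaaa => baa => b
  | aabaabaaaaab => baabaaaaab => bbaaaaab => bbaaab => bbab => bbb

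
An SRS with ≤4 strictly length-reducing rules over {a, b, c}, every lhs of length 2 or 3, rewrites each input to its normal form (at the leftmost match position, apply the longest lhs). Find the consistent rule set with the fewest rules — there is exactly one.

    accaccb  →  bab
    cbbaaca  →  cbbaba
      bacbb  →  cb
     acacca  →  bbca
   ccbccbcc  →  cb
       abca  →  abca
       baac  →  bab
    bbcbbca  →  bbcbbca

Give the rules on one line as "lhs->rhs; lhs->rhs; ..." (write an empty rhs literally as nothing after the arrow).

ac->b; bbb->c; bcc->; cbc->a

  | accaccb => bcaccb => bcbcb => bab
  | cbbaaca => cbbaba
  | bacbb => bbbb => cb
  | acacca => bacca => bbca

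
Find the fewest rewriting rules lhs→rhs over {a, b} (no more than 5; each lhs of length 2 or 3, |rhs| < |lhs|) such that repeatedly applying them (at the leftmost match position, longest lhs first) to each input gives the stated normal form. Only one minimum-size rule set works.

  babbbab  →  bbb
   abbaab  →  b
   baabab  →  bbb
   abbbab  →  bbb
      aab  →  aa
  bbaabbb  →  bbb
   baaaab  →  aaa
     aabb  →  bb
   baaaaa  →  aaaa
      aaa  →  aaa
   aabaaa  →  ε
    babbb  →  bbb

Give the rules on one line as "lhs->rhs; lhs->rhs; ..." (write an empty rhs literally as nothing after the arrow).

ab->a; aba->bb; abb->bb; ba->

  | babbbab => bbbab => bbb
  | abbaab => bbaab => bab => b
  | baabab => abab => bbb
  | abbbab => bbbab => bbb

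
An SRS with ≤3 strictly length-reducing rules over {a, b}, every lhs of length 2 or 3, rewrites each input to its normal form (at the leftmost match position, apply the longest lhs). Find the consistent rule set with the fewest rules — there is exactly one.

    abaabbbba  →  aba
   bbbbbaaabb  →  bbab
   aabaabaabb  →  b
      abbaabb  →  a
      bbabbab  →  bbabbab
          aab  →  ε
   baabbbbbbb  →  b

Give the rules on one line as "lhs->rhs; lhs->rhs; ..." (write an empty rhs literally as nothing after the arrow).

  | abaabbbba => abbbba => aba
  | bbbbbaaabb => bbaaabb => bbab
  | aabaabaabb => aabaabb => aabb => b
  | abbaabb => abbb => a

aab->; bbb->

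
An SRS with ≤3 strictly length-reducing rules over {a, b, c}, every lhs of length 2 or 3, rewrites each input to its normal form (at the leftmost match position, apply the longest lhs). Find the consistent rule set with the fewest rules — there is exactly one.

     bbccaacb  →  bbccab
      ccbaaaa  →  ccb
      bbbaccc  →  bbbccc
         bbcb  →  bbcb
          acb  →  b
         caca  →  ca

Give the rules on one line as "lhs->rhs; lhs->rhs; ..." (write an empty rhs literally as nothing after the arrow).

  | bbccaacb => bbccab
  | ccbaaaa => ccbaaa => ccbaa => ccba => ccb
  | bbbaccc => bbbccc
  | bbcb

ac->; ba->b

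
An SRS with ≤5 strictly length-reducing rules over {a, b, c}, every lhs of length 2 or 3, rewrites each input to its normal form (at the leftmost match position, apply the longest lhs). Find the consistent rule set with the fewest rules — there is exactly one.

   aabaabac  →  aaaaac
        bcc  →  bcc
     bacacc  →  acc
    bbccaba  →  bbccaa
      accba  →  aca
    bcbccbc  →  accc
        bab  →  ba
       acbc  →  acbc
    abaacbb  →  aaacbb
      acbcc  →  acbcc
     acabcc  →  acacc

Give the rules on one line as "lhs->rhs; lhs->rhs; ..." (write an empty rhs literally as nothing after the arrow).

  | aabaabac => aaaabac => aaaaac
  | bcc
  | bacacc => acc
  | bbccaba => bbccaa

ab->a; bac->; bcb->ac; ccb->c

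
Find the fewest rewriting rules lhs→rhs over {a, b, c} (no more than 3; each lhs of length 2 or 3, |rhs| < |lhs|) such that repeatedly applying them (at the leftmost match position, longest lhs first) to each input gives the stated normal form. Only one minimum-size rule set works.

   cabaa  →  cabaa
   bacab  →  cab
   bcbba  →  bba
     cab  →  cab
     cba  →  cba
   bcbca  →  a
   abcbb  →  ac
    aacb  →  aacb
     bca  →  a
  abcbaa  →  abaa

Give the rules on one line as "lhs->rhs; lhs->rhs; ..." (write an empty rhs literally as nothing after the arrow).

  | cabaa
  | bacab => cab
  | bcbba => bba
  | cab

abb->ac; bac->c; bc->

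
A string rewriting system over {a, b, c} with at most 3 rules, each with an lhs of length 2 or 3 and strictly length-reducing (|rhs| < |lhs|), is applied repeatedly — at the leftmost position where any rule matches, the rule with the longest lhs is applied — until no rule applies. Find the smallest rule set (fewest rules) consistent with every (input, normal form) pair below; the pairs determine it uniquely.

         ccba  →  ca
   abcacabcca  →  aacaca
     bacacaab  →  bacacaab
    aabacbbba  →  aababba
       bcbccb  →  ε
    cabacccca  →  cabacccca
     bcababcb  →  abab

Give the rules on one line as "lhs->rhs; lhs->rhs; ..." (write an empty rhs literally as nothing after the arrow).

bc->; cb->

  | ccba => ca
  | abcacabcca => aacabcca => aacaca
  | bacacaab
  | aabacbbba => aababba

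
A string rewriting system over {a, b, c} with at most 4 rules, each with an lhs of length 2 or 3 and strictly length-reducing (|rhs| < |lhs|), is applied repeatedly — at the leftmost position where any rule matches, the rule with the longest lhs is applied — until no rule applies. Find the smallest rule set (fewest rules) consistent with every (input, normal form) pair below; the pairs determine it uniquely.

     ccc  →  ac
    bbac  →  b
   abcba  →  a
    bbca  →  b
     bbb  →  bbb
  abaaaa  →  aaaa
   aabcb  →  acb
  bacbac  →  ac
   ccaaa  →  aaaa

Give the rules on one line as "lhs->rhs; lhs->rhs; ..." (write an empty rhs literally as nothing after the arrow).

  | ccc => ac
  | bbac => bcc => bc => b
  | abcba => cba => cc => a
  | bbca => bba => bc => b

ab->; ba->c; bc->b; cc->a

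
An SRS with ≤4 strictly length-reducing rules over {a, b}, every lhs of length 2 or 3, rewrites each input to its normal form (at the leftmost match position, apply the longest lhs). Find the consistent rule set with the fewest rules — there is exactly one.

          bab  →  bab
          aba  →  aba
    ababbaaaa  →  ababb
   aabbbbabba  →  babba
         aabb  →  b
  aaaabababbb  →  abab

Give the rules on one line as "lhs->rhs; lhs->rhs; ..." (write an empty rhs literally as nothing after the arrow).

  | bab
  | aba
  | ababbaaaa => ababbaa => ababb
  | aabbbbabba => bbbabba => babba

aa->; aab->; bbb->b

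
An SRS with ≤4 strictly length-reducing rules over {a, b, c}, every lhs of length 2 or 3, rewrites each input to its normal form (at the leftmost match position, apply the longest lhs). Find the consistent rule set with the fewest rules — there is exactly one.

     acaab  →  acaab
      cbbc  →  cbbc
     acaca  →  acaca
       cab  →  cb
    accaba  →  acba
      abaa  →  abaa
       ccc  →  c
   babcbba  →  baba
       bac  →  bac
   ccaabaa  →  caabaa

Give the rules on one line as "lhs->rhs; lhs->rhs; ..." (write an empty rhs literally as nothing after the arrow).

  | acaab
  | cbbc
  | acaca
  | cab => cb

bcb->; cab->cb; cc->c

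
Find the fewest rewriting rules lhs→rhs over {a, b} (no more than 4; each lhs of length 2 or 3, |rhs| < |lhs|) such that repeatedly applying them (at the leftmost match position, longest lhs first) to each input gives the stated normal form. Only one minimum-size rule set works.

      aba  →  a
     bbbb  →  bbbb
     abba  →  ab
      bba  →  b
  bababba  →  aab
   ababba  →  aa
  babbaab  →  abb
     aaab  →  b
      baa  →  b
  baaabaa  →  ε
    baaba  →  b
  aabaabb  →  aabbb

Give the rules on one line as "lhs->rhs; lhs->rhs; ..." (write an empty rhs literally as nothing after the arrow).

  | aba => a
  | bbbb
  | abba => ab
  | bba => b

aaa->; ba->; baa->b; bab->a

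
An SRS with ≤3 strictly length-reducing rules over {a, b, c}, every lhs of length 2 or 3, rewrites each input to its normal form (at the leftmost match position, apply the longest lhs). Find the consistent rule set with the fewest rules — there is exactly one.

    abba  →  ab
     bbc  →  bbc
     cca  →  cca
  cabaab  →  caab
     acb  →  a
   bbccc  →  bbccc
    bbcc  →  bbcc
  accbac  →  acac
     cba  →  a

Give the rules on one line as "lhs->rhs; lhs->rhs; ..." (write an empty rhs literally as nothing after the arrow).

  | abba => ab
  | bbc
  | cca
  | cabaab => caab

ba->; cb->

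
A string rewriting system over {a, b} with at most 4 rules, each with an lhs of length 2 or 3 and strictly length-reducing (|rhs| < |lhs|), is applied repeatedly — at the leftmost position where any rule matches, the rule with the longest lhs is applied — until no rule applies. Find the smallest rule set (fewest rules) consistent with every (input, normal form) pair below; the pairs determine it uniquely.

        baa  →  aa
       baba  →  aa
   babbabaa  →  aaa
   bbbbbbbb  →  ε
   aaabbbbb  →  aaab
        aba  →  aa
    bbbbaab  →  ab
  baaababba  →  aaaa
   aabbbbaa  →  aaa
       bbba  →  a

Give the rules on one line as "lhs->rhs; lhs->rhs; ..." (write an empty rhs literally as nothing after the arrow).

ba->a; bb->; bba->

  | baa => aa
  | baba => aba => aa
  | babbabaa => abbabaa => abaa => aaa
  | bbbbbbbb => bbbbbb => bbbb => bb => ε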